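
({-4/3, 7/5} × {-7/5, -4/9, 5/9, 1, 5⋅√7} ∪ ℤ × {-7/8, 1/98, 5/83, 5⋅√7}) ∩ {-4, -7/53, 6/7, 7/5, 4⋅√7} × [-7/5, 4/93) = ({-4} × {-7/8, 1/98}) ∪ ({7/5} × {-7/5, -4/9})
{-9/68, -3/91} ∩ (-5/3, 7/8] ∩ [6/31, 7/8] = ∅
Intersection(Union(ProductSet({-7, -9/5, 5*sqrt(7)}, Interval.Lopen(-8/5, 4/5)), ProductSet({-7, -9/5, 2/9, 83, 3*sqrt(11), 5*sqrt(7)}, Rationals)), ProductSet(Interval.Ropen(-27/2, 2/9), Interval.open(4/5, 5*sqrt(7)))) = ProductSet({-7, -9/5}, Intersection(Interval.open(4/5, 5*sqrt(7)), Rationals))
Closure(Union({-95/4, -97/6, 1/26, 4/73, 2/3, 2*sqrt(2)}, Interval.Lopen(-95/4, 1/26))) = Union({4/73, 2/3, 2*sqrt(2)}, Interval(-95/4, 1/26))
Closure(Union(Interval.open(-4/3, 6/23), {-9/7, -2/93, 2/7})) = Union({2/7}, Interval(-4/3, 6/23))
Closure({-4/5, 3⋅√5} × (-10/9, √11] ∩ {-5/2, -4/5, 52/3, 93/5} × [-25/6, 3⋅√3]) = {-4/5} × [-10/9, √11]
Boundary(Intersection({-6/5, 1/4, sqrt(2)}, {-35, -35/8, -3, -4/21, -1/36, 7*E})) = EmptySet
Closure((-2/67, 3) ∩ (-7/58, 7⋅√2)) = [-2/67, 3]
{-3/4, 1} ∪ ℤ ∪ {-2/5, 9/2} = ℤ ∪ {-3/4, -2/5, 9/2}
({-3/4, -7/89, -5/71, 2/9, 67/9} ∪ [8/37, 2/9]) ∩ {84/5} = ∅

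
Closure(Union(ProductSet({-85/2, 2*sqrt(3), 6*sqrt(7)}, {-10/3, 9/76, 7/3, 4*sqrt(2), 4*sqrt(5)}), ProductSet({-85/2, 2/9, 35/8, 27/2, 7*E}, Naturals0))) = Union(ProductSet({-85/2, 2*sqrt(3), 6*sqrt(7)}, {-10/3, 9/76, 7/3, 4*sqrt(2), 4*sqrt(5)}), ProductSet({-85/2, 2/9, 35/8, 27/2, 7*E}, Naturals0))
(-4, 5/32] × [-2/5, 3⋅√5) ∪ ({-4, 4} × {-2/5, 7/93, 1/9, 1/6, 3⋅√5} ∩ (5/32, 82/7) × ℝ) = ({4} × {-2/5, 7/93, 1/9, 1/6, 3⋅√5}) ∪ ((-4, 5/32] × [-2/5, 3⋅√5))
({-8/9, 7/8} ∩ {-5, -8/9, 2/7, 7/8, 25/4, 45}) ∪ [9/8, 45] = {-8/9, 7/8} ∪ [9/8, 45]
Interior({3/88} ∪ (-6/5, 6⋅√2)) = (-6/5, 6⋅√2)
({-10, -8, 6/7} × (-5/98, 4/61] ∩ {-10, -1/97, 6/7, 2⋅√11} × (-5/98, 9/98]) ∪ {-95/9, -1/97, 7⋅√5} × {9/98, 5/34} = ({-10, 6/7} × (-5/98, 4/61]) ∪ ({-95/9, -1/97, 7⋅√5} × {9/98, 5/34})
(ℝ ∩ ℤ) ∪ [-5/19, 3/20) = ℤ ∪ [-5/19, 3/20)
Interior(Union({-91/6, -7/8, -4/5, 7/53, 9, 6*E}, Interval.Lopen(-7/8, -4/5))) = Interval.open(-7/8, -4/5)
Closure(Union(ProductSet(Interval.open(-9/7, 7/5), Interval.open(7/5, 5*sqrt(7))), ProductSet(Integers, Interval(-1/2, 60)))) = Union(ProductSet({-9/7, 7/5}, Interval(7/5, 5*sqrt(7))), ProductSet(Integers, Interval(-1/2, 60)), ProductSet(Interval(-9/7, 7/5), {7/5, 5*sqrt(7)}), ProductSet(Interval.open(-9/7, 7/5), Interval.open(7/5, 5*sqrt(7))))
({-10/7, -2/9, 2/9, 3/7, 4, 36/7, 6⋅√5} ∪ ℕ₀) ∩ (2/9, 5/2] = {3/7} ∪ {1, 2}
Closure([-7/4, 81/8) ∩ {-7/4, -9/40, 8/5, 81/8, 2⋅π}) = {-7/4, -9/40, 8/5, 2⋅π}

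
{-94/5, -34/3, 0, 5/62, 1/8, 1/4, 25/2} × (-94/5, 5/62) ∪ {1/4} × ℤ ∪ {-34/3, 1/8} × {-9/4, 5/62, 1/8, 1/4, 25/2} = ({1/4} × ℤ) ∪ ({-34/3, 1/8} × {-9/4, 5/62, 1/8, 1/4, 25/2}) ∪ ({-94/5, -34/3, 0, 5/62, 1/8, 1/4, 25/2} × (-94/5, 5/62))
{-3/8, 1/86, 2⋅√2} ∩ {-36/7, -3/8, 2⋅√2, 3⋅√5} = {-3/8, 2⋅√2}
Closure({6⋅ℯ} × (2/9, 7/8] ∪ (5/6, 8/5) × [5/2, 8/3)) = ({5/6, 8/5} × [5/2, 8/3]) ∪ ([5/6, 8/5] × {5/2, 8/3}) ∪ ({6⋅ℯ} × [2/9, 7/8]) ∪ ((5/6, 8/5) × [5/2, 8/3))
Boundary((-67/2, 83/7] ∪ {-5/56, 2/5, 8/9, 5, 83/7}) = {-67/2, 83/7}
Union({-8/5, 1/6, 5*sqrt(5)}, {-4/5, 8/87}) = {-8/5, -4/5, 8/87, 1/6, 5*sqrt(5)}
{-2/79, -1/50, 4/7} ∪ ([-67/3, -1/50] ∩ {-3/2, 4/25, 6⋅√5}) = {-3/2, -2/79, -1/50, 4/7}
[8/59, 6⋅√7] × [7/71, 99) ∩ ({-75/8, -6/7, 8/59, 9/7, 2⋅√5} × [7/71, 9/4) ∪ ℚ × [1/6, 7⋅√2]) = ({8/59, 9/7, 2⋅√5} × [7/71, 9/4)) ∪ ((ℚ ∩ [8/59, 6⋅√7]) × [1/6, 7⋅√2])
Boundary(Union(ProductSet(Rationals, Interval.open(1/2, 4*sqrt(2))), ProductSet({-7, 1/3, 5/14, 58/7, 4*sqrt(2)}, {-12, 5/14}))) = Union(ProductSet({-7, 1/3, 5/14, 58/7, 4*sqrt(2)}, {-12, 5/14}), ProductSet(Reals, Interval(1/2, 4*sqrt(2))))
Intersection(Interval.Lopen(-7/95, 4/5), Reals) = Interval.Lopen(-7/95, 4/5)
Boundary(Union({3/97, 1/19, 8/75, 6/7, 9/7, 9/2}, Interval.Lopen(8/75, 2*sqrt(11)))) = {3/97, 1/19, 8/75, 2*sqrt(11)}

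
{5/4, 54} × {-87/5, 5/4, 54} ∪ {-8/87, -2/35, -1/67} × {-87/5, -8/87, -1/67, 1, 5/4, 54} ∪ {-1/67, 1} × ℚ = ({-1/67, 1} × ℚ) ∪ ({5/4, 54} × {-87/5, 5/4, 54}) ∪ ({-8/87, -2/35, -1/67} × {-87/5, -8/87, -1/67, 1, 5/4, 54})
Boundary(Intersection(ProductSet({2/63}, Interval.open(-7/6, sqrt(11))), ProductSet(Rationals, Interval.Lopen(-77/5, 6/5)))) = ProductSet({2/63}, Interval(-7/6, 6/5))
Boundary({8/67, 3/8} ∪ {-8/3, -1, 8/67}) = {-8/3, -1, 8/67, 3/8}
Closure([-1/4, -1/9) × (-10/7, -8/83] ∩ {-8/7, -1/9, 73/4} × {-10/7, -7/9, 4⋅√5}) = ∅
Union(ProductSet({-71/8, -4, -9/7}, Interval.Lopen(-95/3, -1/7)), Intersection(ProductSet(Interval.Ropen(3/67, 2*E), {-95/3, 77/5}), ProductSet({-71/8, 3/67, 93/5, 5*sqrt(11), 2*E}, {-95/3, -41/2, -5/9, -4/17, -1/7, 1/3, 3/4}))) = Union(ProductSet({3/67}, {-95/3}), ProductSet({-71/8, -4, -9/7}, Interval.Lopen(-95/3, -1/7)))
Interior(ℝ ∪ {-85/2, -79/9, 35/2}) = ℝ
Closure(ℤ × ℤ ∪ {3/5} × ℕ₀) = (ℤ × ℤ) ∪ ({3/5} × ℕ₀)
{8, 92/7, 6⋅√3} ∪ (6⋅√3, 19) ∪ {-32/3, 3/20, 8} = {-32/3, 3/20, 8} ∪ [6⋅√3, 19)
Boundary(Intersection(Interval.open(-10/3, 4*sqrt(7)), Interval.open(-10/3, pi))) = {-10/3, pi}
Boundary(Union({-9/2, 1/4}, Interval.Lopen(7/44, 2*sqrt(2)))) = {-9/2, 7/44, 2*sqrt(2)}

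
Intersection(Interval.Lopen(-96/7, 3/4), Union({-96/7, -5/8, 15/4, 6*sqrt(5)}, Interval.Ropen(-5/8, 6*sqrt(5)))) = Interval(-5/8, 3/4)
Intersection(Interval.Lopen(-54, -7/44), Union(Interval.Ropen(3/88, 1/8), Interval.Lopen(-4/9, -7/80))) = Interval.Lopen(-4/9, -7/44)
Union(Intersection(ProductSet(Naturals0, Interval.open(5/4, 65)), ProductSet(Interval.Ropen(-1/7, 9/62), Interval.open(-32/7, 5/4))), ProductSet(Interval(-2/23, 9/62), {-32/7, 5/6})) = ProductSet(Interval(-2/23, 9/62), {-32/7, 5/6})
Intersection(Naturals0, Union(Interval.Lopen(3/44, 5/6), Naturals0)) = Naturals0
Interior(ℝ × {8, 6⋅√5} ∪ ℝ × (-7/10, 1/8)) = ℝ × (-7/10, 1/8)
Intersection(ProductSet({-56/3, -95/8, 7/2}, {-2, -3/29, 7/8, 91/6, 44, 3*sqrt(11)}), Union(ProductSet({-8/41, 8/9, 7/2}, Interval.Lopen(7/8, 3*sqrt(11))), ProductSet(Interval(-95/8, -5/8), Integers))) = Union(ProductSet({-95/8}, {-2, 44}), ProductSet({7/2}, {3*sqrt(11)}))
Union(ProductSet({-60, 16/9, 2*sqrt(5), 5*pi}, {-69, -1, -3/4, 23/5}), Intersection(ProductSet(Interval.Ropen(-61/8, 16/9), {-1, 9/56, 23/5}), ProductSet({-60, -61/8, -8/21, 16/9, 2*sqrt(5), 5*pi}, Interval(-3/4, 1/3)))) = Union(ProductSet({-61/8, -8/21}, {9/56}), ProductSet({-60, 16/9, 2*sqrt(5), 5*pi}, {-69, -1, -3/4, 23/5}))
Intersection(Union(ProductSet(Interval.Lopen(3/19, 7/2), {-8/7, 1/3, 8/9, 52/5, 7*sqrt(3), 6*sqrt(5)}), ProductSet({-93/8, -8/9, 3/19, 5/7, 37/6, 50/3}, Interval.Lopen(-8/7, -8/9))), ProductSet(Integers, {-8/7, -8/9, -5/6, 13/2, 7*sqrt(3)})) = ProductSet(Range(1, 4, 1), {-8/7, 7*sqrt(3)})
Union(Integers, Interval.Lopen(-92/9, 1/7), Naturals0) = Union(Integers, Interval.Lopen(-92/9, 1/7))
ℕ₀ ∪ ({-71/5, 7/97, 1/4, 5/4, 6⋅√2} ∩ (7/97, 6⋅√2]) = ℕ₀ ∪ {1/4, 5/4, 6⋅√2}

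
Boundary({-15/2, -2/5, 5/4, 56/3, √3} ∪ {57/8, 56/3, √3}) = {-15/2, -2/5, 5/4, 57/8, 56/3, √3}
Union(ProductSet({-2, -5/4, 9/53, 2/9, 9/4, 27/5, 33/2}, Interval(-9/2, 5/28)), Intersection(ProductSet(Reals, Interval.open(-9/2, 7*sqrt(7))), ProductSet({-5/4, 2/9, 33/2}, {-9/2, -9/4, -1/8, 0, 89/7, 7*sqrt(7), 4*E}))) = Union(ProductSet({-5/4, 2/9, 33/2}, {-9/4, -1/8, 0, 89/7, 4*E}), ProductSet({-2, -5/4, 9/53, 2/9, 9/4, 27/5, 33/2}, Interval(-9/2, 5/28)))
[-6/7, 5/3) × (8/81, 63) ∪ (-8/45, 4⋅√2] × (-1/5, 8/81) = ([-6/7, 5/3) × (8/81, 63)) ∪ ((-8/45, 4⋅√2] × (-1/5, 8/81))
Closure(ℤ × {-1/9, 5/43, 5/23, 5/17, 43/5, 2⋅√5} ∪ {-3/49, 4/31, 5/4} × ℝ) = ({-3/49, 4/31, 5/4} × ℝ) ∪ (ℤ × {-1/9, 5/43, 5/23, 5/17, 43/5, 2⋅√5})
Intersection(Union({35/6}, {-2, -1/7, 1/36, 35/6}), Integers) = {-2}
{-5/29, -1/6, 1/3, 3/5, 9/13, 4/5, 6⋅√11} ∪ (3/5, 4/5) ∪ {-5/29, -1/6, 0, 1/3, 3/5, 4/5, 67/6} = {-5/29, -1/6, 0, 1/3, 67/6, 6⋅√11} ∪ [3/5, 4/5]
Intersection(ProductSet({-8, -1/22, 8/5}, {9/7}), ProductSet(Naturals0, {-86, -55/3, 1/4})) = EmptySet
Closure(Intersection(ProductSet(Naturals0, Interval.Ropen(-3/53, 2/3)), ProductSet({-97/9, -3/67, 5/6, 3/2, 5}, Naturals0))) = ProductSet({5}, Range(0, 1, 1))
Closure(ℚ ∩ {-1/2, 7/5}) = {-1/2, 7/5}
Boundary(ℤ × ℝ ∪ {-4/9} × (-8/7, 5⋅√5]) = (ℤ × ℝ) ∪ ({-4/9} × [-8/7, 5⋅√5])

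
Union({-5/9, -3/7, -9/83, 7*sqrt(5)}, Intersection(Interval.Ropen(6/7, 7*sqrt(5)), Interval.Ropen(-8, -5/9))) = {-5/9, -3/7, -9/83, 7*sqrt(5)}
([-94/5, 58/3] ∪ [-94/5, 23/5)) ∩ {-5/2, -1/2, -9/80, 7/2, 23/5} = {-5/2, -1/2, -9/80, 7/2, 23/5}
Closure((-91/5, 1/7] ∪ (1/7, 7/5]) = [-91/5, 7/5]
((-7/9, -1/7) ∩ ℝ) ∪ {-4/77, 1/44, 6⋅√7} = (-7/9, -1/7) ∪ {-4/77, 1/44, 6⋅√7}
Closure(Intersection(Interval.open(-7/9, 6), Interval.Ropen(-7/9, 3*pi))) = Interval(-7/9, 6)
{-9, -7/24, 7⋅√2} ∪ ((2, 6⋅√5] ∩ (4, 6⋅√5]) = {-9, -7/24} ∪ (4, 6⋅√5]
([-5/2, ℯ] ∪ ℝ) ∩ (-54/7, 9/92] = (-54/7, 9/92]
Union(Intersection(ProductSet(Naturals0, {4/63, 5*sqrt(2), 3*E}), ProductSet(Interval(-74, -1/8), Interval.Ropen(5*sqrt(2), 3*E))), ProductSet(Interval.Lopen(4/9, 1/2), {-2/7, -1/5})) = ProductSet(Interval.Lopen(4/9, 1/2), {-2/7, -1/5})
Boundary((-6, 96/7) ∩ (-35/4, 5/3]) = {-6, 5/3}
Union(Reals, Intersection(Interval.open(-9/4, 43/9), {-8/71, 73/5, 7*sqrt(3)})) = Reals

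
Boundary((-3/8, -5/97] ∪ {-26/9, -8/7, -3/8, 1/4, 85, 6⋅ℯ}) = {-26/9, -8/7, -3/8, -5/97, 1/4, 85, 6⋅ℯ}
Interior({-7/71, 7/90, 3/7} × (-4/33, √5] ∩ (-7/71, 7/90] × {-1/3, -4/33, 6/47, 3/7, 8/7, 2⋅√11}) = ∅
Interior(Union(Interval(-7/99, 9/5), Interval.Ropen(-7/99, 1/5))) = Interval.open(-7/99, 9/5)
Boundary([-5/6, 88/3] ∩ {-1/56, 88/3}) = {-1/56, 88/3}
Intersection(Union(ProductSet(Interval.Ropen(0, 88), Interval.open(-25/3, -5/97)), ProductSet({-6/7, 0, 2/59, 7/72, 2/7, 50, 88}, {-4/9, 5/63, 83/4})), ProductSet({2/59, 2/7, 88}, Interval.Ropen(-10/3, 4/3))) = Union(ProductSet({2/59, 2/7}, Interval.Ropen(-10/3, -5/97)), ProductSet({2/59, 2/7, 88}, {-4/9, 5/63}))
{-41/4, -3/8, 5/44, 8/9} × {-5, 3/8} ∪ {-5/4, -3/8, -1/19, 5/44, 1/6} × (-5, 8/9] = ({-41/4, -3/8, 5/44, 8/9} × {-5, 3/8}) ∪ ({-5/4, -3/8, -1/19, 5/44, 1/6} × (-5, 8/9])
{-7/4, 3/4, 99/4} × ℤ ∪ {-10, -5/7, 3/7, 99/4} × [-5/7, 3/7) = ({-7/4, 3/4, 99/4} × ℤ) ∪ ({-10, -5/7, 3/7, 99/4} × [-5/7, 3/7))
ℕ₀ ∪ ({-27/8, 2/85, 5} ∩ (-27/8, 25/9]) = ℕ₀ ∪ {2/85}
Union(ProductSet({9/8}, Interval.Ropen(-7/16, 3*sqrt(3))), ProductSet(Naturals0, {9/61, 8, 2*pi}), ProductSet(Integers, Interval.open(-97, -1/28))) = Union(ProductSet({9/8}, Interval.Ropen(-7/16, 3*sqrt(3))), ProductSet(Integers, Interval.open(-97, -1/28)), ProductSet(Naturals0, {9/61, 8, 2*pi}))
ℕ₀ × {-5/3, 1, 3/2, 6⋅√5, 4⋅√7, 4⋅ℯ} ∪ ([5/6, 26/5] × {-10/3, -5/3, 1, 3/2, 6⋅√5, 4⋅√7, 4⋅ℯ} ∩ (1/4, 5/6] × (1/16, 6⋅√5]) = ({5/6} × {1, 3/2, 6⋅√5, 4⋅√7, 4⋅ℯ}) ∪ (ℕ₀ × {-5/3, 1, 3/2, 6⋅√5, 4⋅√7, 4⋅ℯ})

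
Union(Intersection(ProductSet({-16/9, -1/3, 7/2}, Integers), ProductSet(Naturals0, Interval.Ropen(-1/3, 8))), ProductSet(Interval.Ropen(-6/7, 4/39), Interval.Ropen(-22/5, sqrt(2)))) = ProductSet(Interval.Ropen(-6/7, 4/39), Interval.Ropen(-22/5, sqrt(2)))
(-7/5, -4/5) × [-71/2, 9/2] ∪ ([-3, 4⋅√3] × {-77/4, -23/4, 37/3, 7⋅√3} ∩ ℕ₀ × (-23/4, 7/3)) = (-7/5, -4/5) × [-71/2, 9/2]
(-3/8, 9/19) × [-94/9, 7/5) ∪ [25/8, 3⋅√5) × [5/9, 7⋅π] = ((-3/8, 9/19) × [-94/9, 7/5)) ∪ ([25/8, 3⋅√5) × [5/9, 7⋅π])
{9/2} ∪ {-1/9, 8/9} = {-1/9, 8/9, 9/2}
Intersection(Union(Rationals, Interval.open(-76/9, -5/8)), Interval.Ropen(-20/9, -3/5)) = Union(Intersection(Interval.Ropen(-20/9, -3/5), Rationals), Interval(-20/9, -5/8))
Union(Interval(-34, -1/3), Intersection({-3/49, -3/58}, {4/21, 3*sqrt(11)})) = Interval(-34, -1/3)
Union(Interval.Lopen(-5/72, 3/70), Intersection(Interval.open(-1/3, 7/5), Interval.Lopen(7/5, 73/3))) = Interval.Lopen(-5/72, 3/70)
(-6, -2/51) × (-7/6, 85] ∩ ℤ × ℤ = {-5, -4, …, -1} × {-1, 0, …, 85}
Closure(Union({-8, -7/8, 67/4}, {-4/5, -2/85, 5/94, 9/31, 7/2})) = {-8, -7/8, -4/5, -2/85, 5/94, 9/31, 7/2, 67/4}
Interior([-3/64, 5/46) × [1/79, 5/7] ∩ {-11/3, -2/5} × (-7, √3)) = ∅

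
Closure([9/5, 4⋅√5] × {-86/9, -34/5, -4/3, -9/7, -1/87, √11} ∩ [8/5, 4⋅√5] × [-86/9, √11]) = [9/5, 4⋅√5] × {-86/9, -34/5, -4/3, -9/7, -1/87, √11}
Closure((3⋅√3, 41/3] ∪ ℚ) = ℚ ∪ (-∞, ∞)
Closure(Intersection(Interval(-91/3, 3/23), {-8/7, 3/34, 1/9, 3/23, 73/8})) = {-8/7, 3/34, 1/9, 3/23}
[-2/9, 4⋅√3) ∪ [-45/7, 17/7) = [-45/7, 4⋅√3)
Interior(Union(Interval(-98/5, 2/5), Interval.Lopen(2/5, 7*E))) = Interval.open(-98/5, 7*E)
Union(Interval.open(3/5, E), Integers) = Union(Integers, Interval.open(3/5, E))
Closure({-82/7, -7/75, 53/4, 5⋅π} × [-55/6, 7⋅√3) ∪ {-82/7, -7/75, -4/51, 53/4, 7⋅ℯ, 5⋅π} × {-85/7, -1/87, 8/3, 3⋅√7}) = ({-82/7, -7/75, 53/4, 5⋅π} × [-55/6, 7⋅√3]) ∪ ({-82/7, -7/75, -4/51, 53/4, 7⋅ℯ, 5⋅π} × {-85/7, -1/87, 8/3, 3⋅√7})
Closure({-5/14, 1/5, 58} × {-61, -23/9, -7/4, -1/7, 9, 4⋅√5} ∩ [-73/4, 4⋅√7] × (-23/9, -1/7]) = {-5/14, 1/5} × {-7/4, -1/7}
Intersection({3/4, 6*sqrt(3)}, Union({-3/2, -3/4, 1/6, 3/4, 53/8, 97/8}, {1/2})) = {3/4}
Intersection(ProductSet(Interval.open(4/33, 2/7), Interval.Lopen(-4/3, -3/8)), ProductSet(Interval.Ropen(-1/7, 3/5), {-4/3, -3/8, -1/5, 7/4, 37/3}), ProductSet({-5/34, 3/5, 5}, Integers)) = EmptySet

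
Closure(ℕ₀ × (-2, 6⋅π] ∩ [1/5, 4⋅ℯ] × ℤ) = {1, 2, …, 10} × {-1, 0, …, 18}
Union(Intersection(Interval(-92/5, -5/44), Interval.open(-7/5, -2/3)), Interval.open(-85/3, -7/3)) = Union(Interval.open(-85/3, -7/3), Interval.open(-7/5, -2/3))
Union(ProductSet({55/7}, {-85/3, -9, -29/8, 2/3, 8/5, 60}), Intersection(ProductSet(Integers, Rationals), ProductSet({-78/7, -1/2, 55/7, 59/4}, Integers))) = ProductSet({55/7}, {-85/3, -9, -29/8, 2/3, 8/5, 60})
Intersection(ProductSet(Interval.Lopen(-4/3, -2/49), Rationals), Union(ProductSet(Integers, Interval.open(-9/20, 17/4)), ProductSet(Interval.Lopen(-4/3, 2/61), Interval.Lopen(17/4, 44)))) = Union(ProductSet(Interval.Lopen(-4/3, -2/49), Intersection(Interval.Lopen(17/4, 44), Rationals)), ProductSet(Range(-1, 0, 1), Intersection(Interval.open(-9/20, 17/4), Rationals)))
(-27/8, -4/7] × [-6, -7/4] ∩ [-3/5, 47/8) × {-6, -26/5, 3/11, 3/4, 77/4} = [-3/5, -4/7] × {-6, -26/5}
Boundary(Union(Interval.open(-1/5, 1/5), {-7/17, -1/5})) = {-7/17, -1/5, 1/5}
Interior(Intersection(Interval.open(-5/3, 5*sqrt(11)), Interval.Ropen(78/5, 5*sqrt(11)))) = Interval.open(78/5, 5*sqrt(11))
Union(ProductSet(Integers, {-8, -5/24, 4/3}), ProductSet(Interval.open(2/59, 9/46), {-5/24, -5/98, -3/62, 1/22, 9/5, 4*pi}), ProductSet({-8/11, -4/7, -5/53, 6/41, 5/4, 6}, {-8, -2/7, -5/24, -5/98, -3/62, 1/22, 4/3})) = Union(ProductSet({-8/11, -4/7, -5/53, 6/41, 5/4, 6}, {-8, -2/7, -5/24, -5/98, -3/62, 1/22, 4/3}), ProductSet(Integers, {-8, -5/24, 4/3}), ProductSet(Interval.open(2/59, 9/46), {-5/24, -5/98, -3/62, 1/22, 9/5, 4*pi}))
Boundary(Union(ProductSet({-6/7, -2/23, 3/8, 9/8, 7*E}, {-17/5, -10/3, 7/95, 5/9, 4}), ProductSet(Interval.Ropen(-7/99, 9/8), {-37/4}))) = Union(ProductSet({-6/7, -2/23, 3/8, 9/8, 7*E}, {-17/5, -10/3, 7/95, 5/9, 4}), ProductSet(Interval(-7/99, 9/8), {-37/4}))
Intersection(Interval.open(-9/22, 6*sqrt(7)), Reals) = Interval.open(-9/22, 6*sqrt(7))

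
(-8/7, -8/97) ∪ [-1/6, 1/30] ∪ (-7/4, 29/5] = (-7/4, 29/5]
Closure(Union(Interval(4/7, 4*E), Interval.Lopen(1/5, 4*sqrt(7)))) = Interval(1/5, 4*E)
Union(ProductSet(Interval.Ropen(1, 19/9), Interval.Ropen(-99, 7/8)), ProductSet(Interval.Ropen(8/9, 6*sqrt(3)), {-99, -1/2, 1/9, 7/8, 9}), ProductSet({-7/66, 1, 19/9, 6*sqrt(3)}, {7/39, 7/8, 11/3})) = Union(ProductSet({-7/66, 1, 19/9, 6*sqrt(3)}, {7/39, 7/8, 11/3}), ProductSet(Interval.Ropen(8/9, 6*sqrt(3)), {-99, -1/2, 1/9, 7/8, 9}), ProductSet(Interval.Ropen(1, 19/9), Interval.Ropen(-99, 7/8)))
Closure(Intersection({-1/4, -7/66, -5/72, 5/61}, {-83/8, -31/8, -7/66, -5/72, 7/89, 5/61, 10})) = {-7/66, -5/72, 5/61}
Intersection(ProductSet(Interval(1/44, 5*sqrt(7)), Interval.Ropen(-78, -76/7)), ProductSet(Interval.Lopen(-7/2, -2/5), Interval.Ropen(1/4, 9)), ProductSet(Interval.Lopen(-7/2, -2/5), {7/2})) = EmptySet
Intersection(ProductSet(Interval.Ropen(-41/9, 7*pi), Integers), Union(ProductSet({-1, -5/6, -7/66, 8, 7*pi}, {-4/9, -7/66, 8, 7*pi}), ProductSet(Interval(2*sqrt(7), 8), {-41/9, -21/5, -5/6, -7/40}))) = ProductSet({-1, -5/6, -7/66, 8}, {8})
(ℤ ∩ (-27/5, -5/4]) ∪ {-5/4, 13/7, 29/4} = {-5, -4, -3, -2} ∪ {-5/4, 13/7, 29/4}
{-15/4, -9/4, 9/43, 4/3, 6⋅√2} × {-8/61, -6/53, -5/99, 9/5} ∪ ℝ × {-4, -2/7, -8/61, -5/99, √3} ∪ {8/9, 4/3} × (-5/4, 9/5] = ({8/9, 4/3} × (-5/4, 9/5]) ∪ (ℝ × {-4, -2/7, -8/61, -5/99, √3}) ∪ ({-15/4, -9/4, 9/43, 4/3, 6⋅√2} × {-8/61, -6/53, -5/99, 9/5})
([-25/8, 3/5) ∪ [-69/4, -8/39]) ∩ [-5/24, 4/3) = [-5/24, 3/5)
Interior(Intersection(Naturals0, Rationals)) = EmptySet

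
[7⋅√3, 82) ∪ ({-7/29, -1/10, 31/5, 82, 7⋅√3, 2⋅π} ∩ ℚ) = {-7/29, -1/10, 31/5} ∪ [7⋅√3, 82]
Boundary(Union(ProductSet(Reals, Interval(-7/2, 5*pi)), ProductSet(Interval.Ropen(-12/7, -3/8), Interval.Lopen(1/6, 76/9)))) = ProductSet(Reals, {-7/2, 5*pi})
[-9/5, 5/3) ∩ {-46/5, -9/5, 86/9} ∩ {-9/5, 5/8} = {-9/5}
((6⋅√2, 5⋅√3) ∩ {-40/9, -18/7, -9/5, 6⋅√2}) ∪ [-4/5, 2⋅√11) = [-4/5, 2⋅√11)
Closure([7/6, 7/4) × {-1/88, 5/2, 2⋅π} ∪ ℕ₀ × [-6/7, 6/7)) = (ℕ₀ × [-6/7, 6/7]) ∪ ([7/6, 7/4] × {-1/88, 5/2, 2⋅π})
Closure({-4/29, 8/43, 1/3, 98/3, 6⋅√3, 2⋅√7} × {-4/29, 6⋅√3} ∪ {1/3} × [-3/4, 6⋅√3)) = ({1/3} × [-3/4, 6⋅√3]) ∪ ({-4/29, 8/43, 1/3, 98/3, 6⋅√3, 2⋅√7} × {-4/29, 6⋅√3})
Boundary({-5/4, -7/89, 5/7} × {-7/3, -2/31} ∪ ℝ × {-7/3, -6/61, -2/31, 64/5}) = ℝ × {-7/3, -6/61, -2/31, 64/5}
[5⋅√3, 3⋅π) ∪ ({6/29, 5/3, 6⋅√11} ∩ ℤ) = [5⋅√3, 3⋅π)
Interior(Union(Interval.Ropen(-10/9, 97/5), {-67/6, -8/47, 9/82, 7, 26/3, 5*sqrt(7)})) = Interval.open(-10/9, 97/5)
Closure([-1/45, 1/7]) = [-1/45, 1/7]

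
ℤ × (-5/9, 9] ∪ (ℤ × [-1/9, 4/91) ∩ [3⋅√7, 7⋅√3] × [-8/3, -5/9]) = ℤ × (-5/9, 9]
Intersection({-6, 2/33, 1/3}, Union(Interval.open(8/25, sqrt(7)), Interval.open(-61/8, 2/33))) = {-6, 1/3}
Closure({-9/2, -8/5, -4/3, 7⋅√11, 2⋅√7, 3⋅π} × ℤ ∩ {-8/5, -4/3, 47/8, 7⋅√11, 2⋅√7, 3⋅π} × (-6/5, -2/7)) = {-8/5, -4/3, 7⋅√11, 2⋅√7, 3⋅π} × {-1}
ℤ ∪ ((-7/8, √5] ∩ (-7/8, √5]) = ℤ ∪ (-7/8, √5]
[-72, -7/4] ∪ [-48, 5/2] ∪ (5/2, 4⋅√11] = [-72, 4⋅√11]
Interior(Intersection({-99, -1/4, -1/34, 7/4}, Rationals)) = EmptySet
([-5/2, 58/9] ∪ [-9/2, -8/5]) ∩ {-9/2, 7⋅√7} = {-9/2}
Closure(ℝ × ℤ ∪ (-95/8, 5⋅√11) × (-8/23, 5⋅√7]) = (ℝ × ℤ) ∪ ({-95/8, 5⋅√11} × [-8/23, 5⋅√7]) ∪ ([-95/8, 5⋅√11] × {-8/23, 5⋅√7}) ∪ ((-95/8, 5⋅√11) × (-8/23, 5⋅√7])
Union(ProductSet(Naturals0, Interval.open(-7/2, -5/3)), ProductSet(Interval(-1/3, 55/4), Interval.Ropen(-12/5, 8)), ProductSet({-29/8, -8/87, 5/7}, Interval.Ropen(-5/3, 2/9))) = Union(ProductSet({-29/8, -8/87, 5/7}, Interval.Ropen(-5/3, 2/9)), ProductSet(Interval(-1/3, 55/4), Interval.Ropen(-12/5, 8)), ProductSet(Naturals0, Interval.open(-7/2, -5/3)))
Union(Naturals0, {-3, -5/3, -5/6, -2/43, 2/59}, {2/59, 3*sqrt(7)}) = Union({-3, -5/3, -5/6, -2/43, 2/59, 3*sqrt(7)}, Naturals0)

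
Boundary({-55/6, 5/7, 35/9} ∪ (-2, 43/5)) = {-55/6, -2, 43/5}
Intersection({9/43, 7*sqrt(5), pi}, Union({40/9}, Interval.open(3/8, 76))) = {7*sqrt(5), pi}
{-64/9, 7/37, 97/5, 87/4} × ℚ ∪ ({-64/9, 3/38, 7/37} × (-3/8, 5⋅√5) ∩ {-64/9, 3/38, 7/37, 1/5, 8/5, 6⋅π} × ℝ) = ({-64/9, 7/37, 97/5, 87/4} × ℚ) ∪ ({-64/9, 3/38, 7/37} × (-3/8, 5⋅√5))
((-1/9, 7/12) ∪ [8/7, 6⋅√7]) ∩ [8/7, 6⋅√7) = [8/7, 6⋅√7)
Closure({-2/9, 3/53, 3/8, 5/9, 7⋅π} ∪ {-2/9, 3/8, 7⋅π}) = {-2/9, 3/53, 3/8, 5/9, 7⋅π}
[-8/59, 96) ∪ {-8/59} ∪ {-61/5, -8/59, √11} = {-61/5} ∪ [-8/59, 96)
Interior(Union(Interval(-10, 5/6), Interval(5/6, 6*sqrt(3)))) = Interval.open(-10, 6*sqrt(3))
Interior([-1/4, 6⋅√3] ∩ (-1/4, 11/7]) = (-1/4, 11/7)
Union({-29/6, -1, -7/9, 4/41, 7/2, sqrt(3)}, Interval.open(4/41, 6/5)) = Union({-29/6, -1, -7/9, 7/2, sqrt(3)}, Interval.Ropen(4/41, 6/5))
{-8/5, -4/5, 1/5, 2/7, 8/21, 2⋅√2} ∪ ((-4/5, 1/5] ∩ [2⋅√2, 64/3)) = {-8/5, -4/5, 1/5, 2/7, 8/21, 2⋅√2}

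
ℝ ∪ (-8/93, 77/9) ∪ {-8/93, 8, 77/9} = (-∞, ∞)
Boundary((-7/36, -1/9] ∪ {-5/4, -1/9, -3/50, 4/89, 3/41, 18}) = {-5/4, -7/36, -1/9, -3/50, 4/89, 3/41, 18}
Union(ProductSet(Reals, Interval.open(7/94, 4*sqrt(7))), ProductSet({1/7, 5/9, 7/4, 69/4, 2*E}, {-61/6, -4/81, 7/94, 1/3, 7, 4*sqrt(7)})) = Union(ProductSet({1/7, 5/9, 7/4, 69/4, 2*E}, {-61/6, -4/81, 7/94, 1/3, 7, 4*sqrt(7)}), ProductSet(Reals, Interval.open(7/94, 4*sqrt(7))))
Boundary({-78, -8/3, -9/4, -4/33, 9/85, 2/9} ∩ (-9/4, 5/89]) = {-4/33}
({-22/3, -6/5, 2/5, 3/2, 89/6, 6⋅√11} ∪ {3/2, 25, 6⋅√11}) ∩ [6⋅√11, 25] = {25, 6⋅√11}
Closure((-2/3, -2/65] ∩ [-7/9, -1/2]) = [-2/3, -1/2]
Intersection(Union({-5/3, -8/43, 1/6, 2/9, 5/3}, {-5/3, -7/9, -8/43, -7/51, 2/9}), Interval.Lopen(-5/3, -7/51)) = {-7/9, -8/43, -7/51}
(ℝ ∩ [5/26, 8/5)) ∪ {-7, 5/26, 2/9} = {-7} ∪ [5/26, 8/5)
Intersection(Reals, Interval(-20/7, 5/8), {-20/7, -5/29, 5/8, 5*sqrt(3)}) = {-20/7, -5/29, 5/8}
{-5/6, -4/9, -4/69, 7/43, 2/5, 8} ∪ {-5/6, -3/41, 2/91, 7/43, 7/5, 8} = {-5/6, -4/9, -3/41, -4/69, 2/91, 7/43, 2/5, 7/5, 8}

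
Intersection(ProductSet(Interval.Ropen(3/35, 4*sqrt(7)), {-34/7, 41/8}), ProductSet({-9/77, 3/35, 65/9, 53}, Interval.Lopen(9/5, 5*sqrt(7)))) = ProductSet({3/35, 65/9}, {41/8})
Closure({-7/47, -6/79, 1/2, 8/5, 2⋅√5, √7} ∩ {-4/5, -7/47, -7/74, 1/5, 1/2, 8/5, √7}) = {-7/47, 1/2, 8/5, √7}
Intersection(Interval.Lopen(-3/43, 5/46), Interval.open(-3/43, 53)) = Interval.Lopen(-3/43, 5/46)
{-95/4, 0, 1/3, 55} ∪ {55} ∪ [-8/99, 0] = {-95/4, 1/3, 55} ∪ [-8/99, 0]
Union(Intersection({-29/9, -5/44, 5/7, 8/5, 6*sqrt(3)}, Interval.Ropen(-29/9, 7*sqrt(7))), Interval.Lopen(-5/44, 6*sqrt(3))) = Union({-29/9}, Interval(-5/44, 6*sqrt(3)))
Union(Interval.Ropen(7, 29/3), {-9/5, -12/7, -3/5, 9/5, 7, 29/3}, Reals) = Interval(-oo, oo)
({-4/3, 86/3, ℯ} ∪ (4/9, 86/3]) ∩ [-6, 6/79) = {-4/3}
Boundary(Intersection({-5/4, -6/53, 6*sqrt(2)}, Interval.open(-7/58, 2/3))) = {-6/53}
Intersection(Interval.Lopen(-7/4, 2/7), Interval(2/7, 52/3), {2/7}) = {2/7}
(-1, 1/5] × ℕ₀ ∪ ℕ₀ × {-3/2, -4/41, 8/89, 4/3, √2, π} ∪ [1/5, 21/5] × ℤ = ((-1, 1/5] × ℕ₀) ∪ ([1/5, 21/5] × ℤ) ∪ (ℕ₀ × {-3/2, -4/41, 8/89, 4/3, √2, π})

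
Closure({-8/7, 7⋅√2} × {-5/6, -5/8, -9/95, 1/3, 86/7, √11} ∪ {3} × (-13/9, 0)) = ({3} × [-13/9, 0]) ∪ ({-8/7, 7⋅√2} × {-5/6, -5/8, -9/95, 1/3, 86/7, √11})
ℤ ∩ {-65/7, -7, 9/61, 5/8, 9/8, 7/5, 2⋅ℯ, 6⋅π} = {-7}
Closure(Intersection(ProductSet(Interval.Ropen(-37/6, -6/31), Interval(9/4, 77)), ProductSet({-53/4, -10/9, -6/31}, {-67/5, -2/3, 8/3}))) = ProductSet({-10/9}, {8/3})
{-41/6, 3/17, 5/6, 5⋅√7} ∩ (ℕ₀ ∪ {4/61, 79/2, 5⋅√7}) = {5⋅√7}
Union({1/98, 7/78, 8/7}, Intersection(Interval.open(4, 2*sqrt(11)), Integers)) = Union({1/98, 7/78, 8/7}, Range(5, 7, 1))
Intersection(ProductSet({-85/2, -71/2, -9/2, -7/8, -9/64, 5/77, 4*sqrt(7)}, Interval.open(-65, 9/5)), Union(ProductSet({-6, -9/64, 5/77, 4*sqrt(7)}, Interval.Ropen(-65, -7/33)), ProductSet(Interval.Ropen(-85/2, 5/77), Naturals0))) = Union(ProductSet({-9/64, 5/77, 4*sqrt(7)}, Interval.open(-65, -7/33)), ProductSet({-85/2, -71/2, -9/2, -7/8, -9/64}, Range(0, 2, 1)))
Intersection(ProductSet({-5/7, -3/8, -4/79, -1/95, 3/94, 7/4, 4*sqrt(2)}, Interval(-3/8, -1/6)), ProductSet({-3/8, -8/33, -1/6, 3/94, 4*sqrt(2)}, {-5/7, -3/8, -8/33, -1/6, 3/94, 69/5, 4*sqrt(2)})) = ProductSet({-3/8, 3/94, 4*sqrt(2)}, {-3/8, -8/33, -1/6})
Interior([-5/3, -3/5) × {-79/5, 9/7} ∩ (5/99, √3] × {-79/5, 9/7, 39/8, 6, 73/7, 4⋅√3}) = ∅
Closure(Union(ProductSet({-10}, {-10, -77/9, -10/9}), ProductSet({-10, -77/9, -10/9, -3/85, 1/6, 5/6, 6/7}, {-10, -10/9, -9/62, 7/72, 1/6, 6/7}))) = Union(ProductSet({-10}, {-10, -77/9, -10/9}), ProductSet({-10, -77/9, -10/9, -3/85, 1/6, 5/6, 6/7}, {-10, -10/9, -9/62, 7/72, 1/6, 6/7}))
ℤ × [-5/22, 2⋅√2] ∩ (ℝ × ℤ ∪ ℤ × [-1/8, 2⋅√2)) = ℤ × [-1/8, 2⋅√2)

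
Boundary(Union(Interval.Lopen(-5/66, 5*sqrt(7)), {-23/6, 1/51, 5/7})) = {-23/6, -5/66, 5*sqrt(7)}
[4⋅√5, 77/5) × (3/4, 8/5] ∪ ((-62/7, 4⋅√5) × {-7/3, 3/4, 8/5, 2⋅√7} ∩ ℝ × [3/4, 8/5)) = ((-62/7, 4⋅√5) × {3/4}) ∪ ([4⋅√5, 77/5) × (3/4, 8/5])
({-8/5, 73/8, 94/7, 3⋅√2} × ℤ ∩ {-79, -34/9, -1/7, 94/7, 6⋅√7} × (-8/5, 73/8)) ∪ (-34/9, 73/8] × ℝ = ({94/7} × {-1, 0, …, 9}) ∪ ((-34/9, 73/8] × ℝ)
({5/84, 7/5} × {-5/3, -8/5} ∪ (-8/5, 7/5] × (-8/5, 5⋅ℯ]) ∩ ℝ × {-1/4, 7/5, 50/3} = (-8/5, 7/5] × {-1/4, 7/5}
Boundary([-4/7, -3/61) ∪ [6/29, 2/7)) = {-4/7, -3/61, 6/29, 2/7}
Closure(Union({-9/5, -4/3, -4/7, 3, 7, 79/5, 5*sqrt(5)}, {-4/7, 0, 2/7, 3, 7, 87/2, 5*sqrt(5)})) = {-9/5, -4/3, -4/7, 0, 2/7, 3, 7, 79/5, 87/2, 5*sqrt(5)}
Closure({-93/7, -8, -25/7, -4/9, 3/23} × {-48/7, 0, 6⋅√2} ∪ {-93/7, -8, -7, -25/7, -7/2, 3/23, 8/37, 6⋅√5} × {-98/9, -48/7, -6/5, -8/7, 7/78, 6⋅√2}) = ({-93/7, -8, -25/7, -4/9, 3/23} × {-48/7, 0, 6⋅√2}) ∪ ({-93/7, -8, -7, -25/7, -7/2, 3/23, 8/37, 6⋅√5} × {-98/9, -48/7, -6/5, -8/7, 7/78, 6⋅√2})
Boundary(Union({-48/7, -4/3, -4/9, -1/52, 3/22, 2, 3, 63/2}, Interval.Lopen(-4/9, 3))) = {-48/7, -4/3, -4/9, 3, 63/2}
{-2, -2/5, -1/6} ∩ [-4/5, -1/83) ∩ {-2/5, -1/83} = {-2/5}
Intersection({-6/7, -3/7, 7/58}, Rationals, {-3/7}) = {-3/7}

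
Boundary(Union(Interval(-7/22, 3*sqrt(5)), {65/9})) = {-7/22, 65/9, 3*sqrt(5)}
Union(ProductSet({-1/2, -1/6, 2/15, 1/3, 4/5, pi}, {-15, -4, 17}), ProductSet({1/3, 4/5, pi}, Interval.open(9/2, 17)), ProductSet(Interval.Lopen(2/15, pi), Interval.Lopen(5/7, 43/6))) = Union(ProductSet({1/3, 4/5, pi}, Interval.open(9/2, 17)), ProductSet({-1/2, -1/6, 2/15, 1/3, 4/5, pi}, {-15, -4, 17}), ProductSet(Interval.Lopen(2/15, pi), Interval.Lopen(5/7, 43/6)))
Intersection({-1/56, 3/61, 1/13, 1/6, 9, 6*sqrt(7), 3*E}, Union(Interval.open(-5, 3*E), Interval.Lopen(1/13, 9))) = {-1/56, 3/61, 1/13, 1/6, 9, 3*E}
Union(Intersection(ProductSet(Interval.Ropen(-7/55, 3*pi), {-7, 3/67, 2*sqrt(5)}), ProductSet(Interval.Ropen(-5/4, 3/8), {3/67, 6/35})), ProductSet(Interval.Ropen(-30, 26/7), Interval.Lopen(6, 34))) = Union(ProductSet(Interval.Ropen(-30, 26/7), Interval.Lopen(6, 34)), ProductSet(Interval.Ropen(-7/55, 3/8), {3/67}))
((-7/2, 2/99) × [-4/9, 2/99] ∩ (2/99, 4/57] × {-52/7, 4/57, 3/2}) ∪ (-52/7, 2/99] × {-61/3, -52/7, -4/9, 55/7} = (-52/7, 2/99] × {-61/3, -52/7, -4/9, 55/7}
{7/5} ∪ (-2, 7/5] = (-2, 7/5]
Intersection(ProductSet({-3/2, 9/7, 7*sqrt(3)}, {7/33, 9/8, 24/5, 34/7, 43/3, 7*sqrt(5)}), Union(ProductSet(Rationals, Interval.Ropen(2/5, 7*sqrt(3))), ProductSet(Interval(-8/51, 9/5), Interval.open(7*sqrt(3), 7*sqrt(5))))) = Union(ProductSet({9/7}, {43/3}), ProductSet({-3/2, 9/7}, {9/8, 24/5, 34/7}))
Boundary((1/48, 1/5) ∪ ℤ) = {1/48, 1/5} ∪ (ℤ \ (1/48, 1/5))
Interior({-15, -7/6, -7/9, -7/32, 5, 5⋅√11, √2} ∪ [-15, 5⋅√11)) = (-15, 5⋅√11)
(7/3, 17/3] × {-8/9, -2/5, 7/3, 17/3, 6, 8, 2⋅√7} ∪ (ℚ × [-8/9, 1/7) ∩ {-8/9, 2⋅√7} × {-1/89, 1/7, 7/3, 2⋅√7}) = ({-8/9} × {-1/89}) ∪ ((7/3, 17/3] × {-8/9, -2/5, 7/3, 17/3, 6, 8, 2⋅√7})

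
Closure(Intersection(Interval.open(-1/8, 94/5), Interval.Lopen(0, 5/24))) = Interval(0, 5/24)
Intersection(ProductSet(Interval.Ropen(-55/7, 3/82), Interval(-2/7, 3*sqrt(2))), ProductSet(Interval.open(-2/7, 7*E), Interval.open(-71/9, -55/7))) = EmptySet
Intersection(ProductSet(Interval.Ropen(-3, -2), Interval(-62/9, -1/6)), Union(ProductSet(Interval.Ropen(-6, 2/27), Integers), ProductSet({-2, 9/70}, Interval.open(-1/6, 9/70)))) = ProductSet(Interval.Ropen(-3, -2), Range(-6, 0, 1))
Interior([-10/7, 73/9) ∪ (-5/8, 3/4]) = (-10/7, 73/9)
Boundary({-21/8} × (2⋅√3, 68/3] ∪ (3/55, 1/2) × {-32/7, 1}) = ([3/55, 1/2] × {-32/7, 1}) ∪ ({-21/8} × [2⋅√3, 68/3])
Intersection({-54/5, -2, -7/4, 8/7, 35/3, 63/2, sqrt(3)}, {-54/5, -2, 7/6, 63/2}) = {-54/5, -2, 63/2}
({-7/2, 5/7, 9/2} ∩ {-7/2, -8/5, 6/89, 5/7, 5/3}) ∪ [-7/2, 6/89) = [-7/2, 6/89) ∪ {5/7}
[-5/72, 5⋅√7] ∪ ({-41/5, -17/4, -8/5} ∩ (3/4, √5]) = [-5/72, 5⋅√7]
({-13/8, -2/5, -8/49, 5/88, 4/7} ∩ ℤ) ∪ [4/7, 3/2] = [4/7, 3/2]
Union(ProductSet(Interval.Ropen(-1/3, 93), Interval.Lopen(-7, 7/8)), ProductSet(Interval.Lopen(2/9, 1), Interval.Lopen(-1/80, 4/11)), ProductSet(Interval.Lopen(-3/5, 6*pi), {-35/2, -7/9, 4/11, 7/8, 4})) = Union(ProductSet(Interval.Lopen(-3/5, 6*pi), {-35/2, -7/9, 4/11, 7/8, 4}), ProductSet(Interval.Ropen(-1/3, 93), Interval.Lopen(-7, 7/8)))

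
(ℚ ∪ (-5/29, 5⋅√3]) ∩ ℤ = ℤ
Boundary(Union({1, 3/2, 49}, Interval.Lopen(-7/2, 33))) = {-7/2, 33, 49}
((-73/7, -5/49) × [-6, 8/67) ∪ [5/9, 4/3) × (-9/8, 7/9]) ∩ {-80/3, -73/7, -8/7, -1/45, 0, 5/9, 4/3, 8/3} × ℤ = ({-8/7} × {-6, -5, …, 0}) ∪ ({5/9} × {-1, 0})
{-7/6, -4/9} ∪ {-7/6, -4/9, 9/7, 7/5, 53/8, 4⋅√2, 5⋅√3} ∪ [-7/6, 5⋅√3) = [-7/6, 5⋅√3]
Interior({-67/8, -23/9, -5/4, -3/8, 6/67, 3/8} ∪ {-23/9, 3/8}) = ∅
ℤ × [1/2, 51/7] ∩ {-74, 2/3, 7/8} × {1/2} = {-74} × {1/2}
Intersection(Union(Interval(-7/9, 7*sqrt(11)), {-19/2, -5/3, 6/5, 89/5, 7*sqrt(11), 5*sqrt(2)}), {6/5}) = {6/5}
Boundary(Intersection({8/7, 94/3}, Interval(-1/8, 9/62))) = EmptySet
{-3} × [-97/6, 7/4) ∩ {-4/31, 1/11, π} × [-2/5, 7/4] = ∅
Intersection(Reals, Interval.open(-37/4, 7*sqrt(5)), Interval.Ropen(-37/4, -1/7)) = Interval.open(-37/4, -1/7)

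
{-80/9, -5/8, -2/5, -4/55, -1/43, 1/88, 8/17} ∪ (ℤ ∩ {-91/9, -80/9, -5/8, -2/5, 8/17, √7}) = {-80/9, -5/8, -2/5, -4/55, -1/43, 1/88, 8/17}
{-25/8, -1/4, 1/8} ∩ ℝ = {-25/8, -1/4, 1/8}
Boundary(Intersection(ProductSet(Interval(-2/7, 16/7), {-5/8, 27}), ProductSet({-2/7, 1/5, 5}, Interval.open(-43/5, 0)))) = ProductSet({-2/7, 1/5}, {-5/8})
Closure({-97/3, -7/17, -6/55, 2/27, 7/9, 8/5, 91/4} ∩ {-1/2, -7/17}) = {-7/17}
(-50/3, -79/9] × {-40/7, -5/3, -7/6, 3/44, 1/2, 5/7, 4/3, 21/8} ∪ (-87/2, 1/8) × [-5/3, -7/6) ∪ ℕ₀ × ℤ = (ℕ₀ × ℤ) ∪ ((-87/2, 1/8) × [-5/3, -7/6)) ∪ ((-50/3, -79/9] × {-40/7, -5/3, -7/6, 3/44, 1/2, 5/7, 4/3, 21/8})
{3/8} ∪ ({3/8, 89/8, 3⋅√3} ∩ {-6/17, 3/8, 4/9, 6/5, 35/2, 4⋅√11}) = {3/8}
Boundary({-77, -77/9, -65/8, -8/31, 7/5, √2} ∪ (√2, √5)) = {-77, -77/9, -65/8, -8/31, 7/5, √2, √5}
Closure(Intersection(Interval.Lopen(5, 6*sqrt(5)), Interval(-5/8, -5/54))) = EmptySet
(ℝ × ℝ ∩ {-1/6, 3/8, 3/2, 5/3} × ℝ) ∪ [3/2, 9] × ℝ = ({-1/6, 3/8} ∪ [3/2, 9]) × ℝ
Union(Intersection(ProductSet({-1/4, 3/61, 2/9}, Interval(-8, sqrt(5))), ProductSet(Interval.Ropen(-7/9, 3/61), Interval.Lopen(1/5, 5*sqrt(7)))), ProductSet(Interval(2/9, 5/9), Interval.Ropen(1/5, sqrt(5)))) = Union(ProductSet({-1/4}, Interval.Lopen(1/5, sqrt(5))), ProductSet(Interval(2/9, 5/9), Interval.Ropen(1/5, sqrt(5))))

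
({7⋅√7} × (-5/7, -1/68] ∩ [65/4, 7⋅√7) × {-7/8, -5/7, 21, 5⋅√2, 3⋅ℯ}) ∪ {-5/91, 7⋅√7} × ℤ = {-5/91, 7⋅√7} × ℤ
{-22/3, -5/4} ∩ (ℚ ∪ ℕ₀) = {-22/3, -5/4}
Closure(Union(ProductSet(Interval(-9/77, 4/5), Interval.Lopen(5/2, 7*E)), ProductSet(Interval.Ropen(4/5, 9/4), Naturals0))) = Union(ProductSet(Interval(-9/77, 4/5), Interval(5/2, 7*E)), ProductSet(Interval(4/5, 9/4), Naturals0))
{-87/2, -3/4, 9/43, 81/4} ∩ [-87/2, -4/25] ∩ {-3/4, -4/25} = {-3/4}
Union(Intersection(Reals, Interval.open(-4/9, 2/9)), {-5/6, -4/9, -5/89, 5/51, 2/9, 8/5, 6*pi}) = Union({-5/6, 8/5, 6*pi}, Interval(-4/9, 2/9))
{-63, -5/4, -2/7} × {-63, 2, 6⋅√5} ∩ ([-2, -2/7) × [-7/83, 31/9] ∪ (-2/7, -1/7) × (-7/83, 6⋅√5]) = {-5/4} × {2}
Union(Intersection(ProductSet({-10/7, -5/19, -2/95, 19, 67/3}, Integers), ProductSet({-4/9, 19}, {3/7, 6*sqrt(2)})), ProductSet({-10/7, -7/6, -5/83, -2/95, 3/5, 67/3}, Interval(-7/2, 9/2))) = ProductSet({-10/7, -7/6, -5/83, -2/95, 3/5, 67/3}, Interval(-7/2, 9/2))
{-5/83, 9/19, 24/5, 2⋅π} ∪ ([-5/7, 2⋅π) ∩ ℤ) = {-5/83, 9/19, 24/5, 2⋅π} ∪ {0, 1, …, 6}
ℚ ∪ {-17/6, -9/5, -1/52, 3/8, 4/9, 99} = ℚ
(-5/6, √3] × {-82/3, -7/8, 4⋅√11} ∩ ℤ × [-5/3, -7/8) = ∅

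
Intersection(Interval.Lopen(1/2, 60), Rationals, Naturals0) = Range(1, 61, 1)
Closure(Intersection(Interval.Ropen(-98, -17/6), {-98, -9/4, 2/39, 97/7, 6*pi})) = {-98}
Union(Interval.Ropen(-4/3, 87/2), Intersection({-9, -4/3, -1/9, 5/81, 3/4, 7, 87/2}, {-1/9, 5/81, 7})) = Interval.Ropen(-4/3, 87/2)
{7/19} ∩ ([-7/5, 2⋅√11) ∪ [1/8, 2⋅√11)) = {7/19}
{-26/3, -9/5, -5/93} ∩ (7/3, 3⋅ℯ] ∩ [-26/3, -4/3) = ∅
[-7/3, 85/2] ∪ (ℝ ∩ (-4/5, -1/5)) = [-7/3, 85/2]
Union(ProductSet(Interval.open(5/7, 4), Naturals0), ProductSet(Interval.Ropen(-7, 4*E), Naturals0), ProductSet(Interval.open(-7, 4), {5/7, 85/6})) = Union(ProductSet(Interval.open(-7, 4), {5/7, 85/6}), ProductSet(Interval.Ropen(-7, 4*E), Naturals0))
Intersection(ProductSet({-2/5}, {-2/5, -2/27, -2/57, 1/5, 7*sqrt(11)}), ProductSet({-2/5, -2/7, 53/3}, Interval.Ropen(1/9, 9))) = ProductSet({-2/5}, {1/5})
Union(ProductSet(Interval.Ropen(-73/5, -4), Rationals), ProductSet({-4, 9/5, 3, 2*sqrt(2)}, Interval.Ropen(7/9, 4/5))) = Union(ProductSet({-4, 9/5, 3, 2*sqrt(2)}, Interval.Ropen(7/9, 4/5)), ProductSet(Interval.Ropen(-73/5, -4), Rationals))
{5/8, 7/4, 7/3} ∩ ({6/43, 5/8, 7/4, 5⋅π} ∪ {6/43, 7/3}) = {5/8, 7/4, 7/3}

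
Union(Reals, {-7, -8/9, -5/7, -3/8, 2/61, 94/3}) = Reals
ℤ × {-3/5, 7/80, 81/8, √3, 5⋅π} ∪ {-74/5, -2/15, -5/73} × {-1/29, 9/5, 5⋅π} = ({-74/5, -2/15, -5/73} × {-1/29, 9/5, 5⋅π}) ∪ (ℤ × {-3/5, 7/80, 81/8, √3, 5⋅π})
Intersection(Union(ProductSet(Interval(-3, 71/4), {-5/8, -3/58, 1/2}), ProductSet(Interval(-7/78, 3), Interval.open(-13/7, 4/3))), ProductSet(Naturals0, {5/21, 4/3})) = ProductSet(Range(0, 4, 1), {5/21})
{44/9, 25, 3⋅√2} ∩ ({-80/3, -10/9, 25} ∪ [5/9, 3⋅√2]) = {25, 3⋅√2}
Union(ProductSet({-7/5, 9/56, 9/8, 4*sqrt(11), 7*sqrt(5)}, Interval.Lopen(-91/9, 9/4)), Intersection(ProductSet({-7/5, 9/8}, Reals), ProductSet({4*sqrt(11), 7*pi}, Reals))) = ProductSet({-7/5, 9/56, 9/8, 4*sqrt(11), 7*sqrt(5)}, Interval.Lopen(-91/9, 9/4))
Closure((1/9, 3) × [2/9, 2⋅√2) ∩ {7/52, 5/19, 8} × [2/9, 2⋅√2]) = {7/52, 5/19} × [2/9, 2⋅√2]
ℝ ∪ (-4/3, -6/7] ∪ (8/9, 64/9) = (-∞, ∞)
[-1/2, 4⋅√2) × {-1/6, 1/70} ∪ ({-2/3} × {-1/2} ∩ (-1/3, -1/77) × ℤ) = [-1/2, 4⋅√2) × {-1/6, 1/70}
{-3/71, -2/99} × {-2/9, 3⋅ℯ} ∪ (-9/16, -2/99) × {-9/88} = ((-9/16, -2/99) × {-9/88}) ∪ ({-3/71, -2/99} × {-2/9, 3⋅ℯ})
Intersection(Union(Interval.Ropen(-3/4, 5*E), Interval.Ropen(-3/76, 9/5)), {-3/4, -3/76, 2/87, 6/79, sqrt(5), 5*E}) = {-3/4, -3/76, 2/87, 6/79, sqrt(5)}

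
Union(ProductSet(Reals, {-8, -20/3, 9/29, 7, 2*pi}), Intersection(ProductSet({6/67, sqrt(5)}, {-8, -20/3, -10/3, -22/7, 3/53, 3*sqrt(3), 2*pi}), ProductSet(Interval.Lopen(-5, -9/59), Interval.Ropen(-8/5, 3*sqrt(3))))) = ProductSet(Reals, {-8, -20/3, 9/29, 7, 2*pi})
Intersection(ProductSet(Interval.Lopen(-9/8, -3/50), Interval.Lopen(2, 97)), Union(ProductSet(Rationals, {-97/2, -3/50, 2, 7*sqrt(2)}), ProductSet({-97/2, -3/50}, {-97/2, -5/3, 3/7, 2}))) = ProductSet(Intersection(Interval.Lopen(-9/8, -3/50), Rationals), {7*sqrt(2)})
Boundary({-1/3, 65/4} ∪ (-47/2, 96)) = {-47/2, 96}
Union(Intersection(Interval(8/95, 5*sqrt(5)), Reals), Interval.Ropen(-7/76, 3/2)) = Interval(-7/76, 5*sqrt(5))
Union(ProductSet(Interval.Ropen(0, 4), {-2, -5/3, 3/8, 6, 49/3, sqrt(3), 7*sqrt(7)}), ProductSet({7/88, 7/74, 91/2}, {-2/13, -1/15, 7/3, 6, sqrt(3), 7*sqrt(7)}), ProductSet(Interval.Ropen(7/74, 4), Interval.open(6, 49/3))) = Union(ProductSet({7/88, 7/74, 91/2}, {-2/13, -1/15, 7/3, 6, sqrt(3), 7*sqrt(7)}), ProductSet(Interval.Ropen(0, 4), {-2, -5/3, 3/8, 6, 49/3, sqrt(3), 7*sqrt(7)}), ProductSet(Interval.Ropen(7/74, 4), Interval.open(6, 49/3)))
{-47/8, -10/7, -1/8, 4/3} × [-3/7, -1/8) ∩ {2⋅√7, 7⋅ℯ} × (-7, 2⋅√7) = ∅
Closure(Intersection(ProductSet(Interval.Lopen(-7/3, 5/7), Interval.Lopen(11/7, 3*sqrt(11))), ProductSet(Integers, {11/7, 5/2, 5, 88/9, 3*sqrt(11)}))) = ProductSet(Range(-2, 1, 1), {5/2, 5, 88/9, 3*sqrt(11)})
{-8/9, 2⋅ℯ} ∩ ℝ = {-8/9, 2⋅ℯ}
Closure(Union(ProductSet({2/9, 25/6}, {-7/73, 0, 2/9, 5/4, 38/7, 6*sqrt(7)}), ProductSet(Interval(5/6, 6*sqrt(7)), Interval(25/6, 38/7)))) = Union(ProductSet({2/9, 25/6}, {-7/73, 0, 2/9, 5/4, 38/7, 6*sqrt(7)}), ProductSet(Interval(5/6, 6*sqrt(7)), Interval(25/6, 38/7)))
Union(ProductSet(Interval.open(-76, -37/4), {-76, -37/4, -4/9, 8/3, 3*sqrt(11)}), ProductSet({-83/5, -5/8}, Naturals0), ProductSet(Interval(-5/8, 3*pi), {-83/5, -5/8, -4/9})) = Union(ProductSet({-83/5, -5/8}, Naturals0), ProductSet(Interval.open(-76, -37/4), {-76, -37/4, -4/9, 8/3, 3*sqrt(11)}), ProductSet(Interval(-5/8, 3*pi), {-83/5, -5/8, -4/9}))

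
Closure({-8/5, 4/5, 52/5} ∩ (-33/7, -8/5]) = {-8/5}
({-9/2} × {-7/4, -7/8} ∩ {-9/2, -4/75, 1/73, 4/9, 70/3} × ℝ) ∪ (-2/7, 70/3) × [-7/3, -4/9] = ({-9/2} × {-7/4, -7/8}) ∪ ((-2/7, 70/3) × [-7/3, -4/9])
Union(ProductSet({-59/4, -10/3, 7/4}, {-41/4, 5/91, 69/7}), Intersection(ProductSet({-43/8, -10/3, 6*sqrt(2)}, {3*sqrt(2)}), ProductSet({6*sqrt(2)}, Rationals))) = ProductSet({-59/4, -10/3, 7/4}, {-41/4, 5/91, 69/7})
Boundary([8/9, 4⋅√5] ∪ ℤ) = {8/9, 4⋅√5} ∪ (ℤ \ (8/9, 4⋅√5))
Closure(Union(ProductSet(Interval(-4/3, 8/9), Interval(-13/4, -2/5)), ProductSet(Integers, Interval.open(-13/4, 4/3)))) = Union(ProductSet(Integers, Interval(-13/4, 4/3)), ProductSet(Interval(-4/3, 8/9), Interval(-13/4, -2/5)))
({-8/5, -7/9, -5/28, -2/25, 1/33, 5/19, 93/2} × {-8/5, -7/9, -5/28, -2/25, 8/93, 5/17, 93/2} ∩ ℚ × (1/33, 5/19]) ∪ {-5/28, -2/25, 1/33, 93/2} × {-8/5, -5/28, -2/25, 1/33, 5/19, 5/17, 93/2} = ({-8/5, -7/9, -5/28, -2/25, 1/33, 5/19, 93/2} × {8/93}) ∪ ({-5/28, -2/25, 1/33, 93/2} × {-8/5, -5/28, -2/25, 1/33, 5/19, 5/17, 93/2})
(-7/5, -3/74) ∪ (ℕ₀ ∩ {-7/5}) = (-7/5, -3/74)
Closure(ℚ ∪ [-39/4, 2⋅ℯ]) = ℚ ∪ (-∞, ∞)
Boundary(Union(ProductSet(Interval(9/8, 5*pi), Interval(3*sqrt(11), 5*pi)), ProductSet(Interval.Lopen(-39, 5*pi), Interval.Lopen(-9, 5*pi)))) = Union(ProductSet({-39, 5*pi}, Interval(-9, 5*pi)), ProductSet(Interval(-39, 5*pi), {-9, 5*pi}))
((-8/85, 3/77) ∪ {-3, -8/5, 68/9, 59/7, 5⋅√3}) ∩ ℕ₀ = {0}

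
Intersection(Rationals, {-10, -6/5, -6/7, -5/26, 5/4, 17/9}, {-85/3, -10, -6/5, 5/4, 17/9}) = {-10, -6/5, 5/4, 17/9}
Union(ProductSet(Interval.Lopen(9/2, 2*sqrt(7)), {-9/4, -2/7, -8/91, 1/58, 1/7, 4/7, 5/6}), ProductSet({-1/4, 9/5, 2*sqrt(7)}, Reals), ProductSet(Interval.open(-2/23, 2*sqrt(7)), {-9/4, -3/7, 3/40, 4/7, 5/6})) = Union(ProductSet({-1/4, 9/5, 2*sqrt(7)}, Reals), ProductSet(Interval.open(-2/23, 2*sqrt(7)), {-9/4, -3/7, 3/40, 4/7, 5/6}), ProductSet(Interval.Lopen(9/2, 2*sqrt(7)), {-9/4, -2/7, -8/91, 1/58, 1/7, 4/7, 5/6}))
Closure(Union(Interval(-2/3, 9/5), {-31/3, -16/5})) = Union({-31/3, -16/5}, Interval(-2/3, 9/5))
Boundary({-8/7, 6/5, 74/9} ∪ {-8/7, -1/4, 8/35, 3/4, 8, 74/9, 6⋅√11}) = {-8/7, -1/4, 8/35, 3/4, 6/5, 8, 74/9, 6⋅√11}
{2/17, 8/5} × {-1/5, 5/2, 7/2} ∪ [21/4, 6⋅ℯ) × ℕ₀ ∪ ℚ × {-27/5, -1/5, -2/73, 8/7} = (ℚ × {-27/5, -1/5, -2/73, 8/7}) ∪ ({2/17, 8/5} × {-1/5, 5/2, 7/2}) ∪ ([21/4, 6⋅ℯ) × ℕ₀)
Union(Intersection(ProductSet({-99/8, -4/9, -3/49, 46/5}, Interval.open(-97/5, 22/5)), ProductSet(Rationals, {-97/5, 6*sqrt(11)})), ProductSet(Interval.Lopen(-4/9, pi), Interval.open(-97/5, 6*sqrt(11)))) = ProductSet(Interval.Lopen(-4/9, pi), Interval.open(-97/5, 6*sqrt(11)))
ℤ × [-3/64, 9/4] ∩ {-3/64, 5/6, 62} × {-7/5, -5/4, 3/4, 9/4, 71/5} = {62} × {3/4, 9/4}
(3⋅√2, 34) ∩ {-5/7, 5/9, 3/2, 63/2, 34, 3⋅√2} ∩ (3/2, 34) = {63/2}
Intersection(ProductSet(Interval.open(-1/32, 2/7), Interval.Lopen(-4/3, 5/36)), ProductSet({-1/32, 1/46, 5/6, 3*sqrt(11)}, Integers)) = ProductSet({1/46}, Range(-1, 1, 1))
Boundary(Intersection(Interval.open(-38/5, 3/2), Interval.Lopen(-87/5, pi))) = {-38/5, 3/2}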